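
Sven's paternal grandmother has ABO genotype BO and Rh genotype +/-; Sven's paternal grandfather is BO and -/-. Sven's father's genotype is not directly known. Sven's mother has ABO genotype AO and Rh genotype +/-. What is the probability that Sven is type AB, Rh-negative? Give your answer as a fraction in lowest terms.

Sven's father's ABO genotype from BO × BO: 1/4 BB, 1/2 BO, 1/4 OO.
Crossing each possibility with the mother AO and summing P(type AB): 1/4·1/2 + 1/2·1/4 + 1/4·0 = 1/4.
Similarly for Rh via the father's Rh distribution: P(Rh-) = 3/8.
Independent loci: 1/4 × 3/8 = 3/32.

3/32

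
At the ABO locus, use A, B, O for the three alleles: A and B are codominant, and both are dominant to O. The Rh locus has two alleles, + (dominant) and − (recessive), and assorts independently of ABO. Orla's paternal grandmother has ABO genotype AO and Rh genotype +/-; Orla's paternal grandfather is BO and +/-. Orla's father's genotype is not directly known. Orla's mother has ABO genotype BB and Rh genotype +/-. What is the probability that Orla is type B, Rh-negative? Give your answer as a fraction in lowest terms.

3/16

Orla's father's ABO genotype from AO × BO: 1/4 AB, 1/4 AO, 1/4 BO, 1/4 OO.
Crossing each possibility with the mother BB and summing P(type B): 1/4·1/2 + 1/4·1/2 + 1/4·1 + 1/4·1 = 3/4.
Similarly for Rh via the father's Rh distribution: P(Rh-) = 1/4.
Independent loci: 3/4 × 1/4 = 3/16.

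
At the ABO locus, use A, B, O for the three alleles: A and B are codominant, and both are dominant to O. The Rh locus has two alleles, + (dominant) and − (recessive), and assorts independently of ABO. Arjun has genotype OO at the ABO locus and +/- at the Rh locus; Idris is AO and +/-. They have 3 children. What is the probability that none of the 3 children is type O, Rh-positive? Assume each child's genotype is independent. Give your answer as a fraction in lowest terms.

125/512

ABO cross OO × AO → 1/2 O, 1/2 A.
Rh cross +/- × +/- → 3/4 Rh+, 1/4 Rh-; so P(type O, Rh-positive) = 1/2 × 3/4 = 3/8 per child.
P(not type O, Rh-positive) = 5/8 for one child; (5/8)^3 = 125/512.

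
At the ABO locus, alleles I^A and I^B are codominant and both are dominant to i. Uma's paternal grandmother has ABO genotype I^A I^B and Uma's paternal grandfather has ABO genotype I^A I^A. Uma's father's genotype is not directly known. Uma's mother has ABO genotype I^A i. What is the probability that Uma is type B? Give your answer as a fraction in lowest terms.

1/8

Uma's father's ABO genotype from I^A I^B × I^A I^A: 1/2 I^A I^A, 1/2 I^A I^B.
Crossing each possibility with the mother I^A i and summing P(type B): 1/2·0 + 1/2·1/4 = 1/8.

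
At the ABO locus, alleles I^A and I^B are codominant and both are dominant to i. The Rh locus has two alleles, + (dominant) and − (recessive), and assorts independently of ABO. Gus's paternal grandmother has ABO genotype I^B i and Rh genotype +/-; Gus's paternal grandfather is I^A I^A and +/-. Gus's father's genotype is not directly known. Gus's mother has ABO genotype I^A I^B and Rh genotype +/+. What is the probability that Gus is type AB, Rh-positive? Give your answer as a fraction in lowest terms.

3/8

Gus's father's ABO genotype from I^B i × I^A I^A: 1/2 I^A I^B, 1/2 I^A i.
Crossing each possibility with the mother I^A I^B and summing P(type AB): 1/2·1/2 + 1/2·1/4 = 3/8.
Similarly for Rh via the father's Rh distribution: P(Rh+) = 1.
Independent loci: 3/8 × 1 = 3/8.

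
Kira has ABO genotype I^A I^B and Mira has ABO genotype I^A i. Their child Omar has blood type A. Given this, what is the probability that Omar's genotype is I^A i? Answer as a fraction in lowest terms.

1/2

Cross I^A I^B × I^A i → 1/4 I^A I^A, 1/4 I^A I^B, 1/4 I^A i, 1/4 I^B i.
Type-A genotypes among offspring: I^A I^A (1/4), I^A i (1/4); total 1/2.
P(I^A i | type A) = (1/4) / (1/2) = 1/2.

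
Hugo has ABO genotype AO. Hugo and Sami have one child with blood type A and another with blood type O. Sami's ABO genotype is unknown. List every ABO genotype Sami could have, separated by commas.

For each candidate genotype of Sami, check whether crossing it with AO can produce every observed child phenotype.
  AA → possible child types {A} ✗
  AB → possible child types {A, B, AB} ✗
  AO → possible child types {O, A} ✓
  BB → possible child types {B, AB} ✗
  BO → possible child types {O, A, B, AB} ✓
  OO → possible child types {O, A} ✓

AO, BO, OO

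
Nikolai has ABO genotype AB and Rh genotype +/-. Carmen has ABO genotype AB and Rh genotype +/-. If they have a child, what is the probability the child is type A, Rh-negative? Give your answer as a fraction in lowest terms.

1/16

ABO cross AB × AB → offspring phenotypes: 1/4 A, 1/4 B, 1/2 AB.
Rh cross +/- × +/- → 3/4 Rh+, 1/4 Rh-.
Independent loci: P(type A, Rh-negative) = 1/4 × 1/4 = 1/16.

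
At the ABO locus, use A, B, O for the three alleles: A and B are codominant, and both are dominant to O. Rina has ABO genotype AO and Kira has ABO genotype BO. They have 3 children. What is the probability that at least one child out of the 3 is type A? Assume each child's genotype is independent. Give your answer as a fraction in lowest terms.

37/64

ABO cross AO × BO → 1/4 O, 1/4 A, 1/4 B, 1/4 AB.
So P(type A) = 1/4 per child.
P(none) = (3/4)^3 = 27/64; P(at least one) = 1 − 27/64 = 37/64.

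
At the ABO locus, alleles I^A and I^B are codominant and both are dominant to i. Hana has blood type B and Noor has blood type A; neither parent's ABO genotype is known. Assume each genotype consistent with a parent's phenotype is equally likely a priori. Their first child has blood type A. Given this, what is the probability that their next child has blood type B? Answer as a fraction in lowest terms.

Possible genotypes: Hana ∈ {I^B I^B, I^B i}; Noor ∈ {I^A I^A, I^A i}.
Weight each parental genotype pair by prior × P(type-A child):
  I^B i × I^A I^A: posterior weight 2/3; P(next child type B) = 0.
  I^B i × I^A i: posterior weight 1/3; P(next child type B) = 1/4.
Weighted sum = 1/12.

1/12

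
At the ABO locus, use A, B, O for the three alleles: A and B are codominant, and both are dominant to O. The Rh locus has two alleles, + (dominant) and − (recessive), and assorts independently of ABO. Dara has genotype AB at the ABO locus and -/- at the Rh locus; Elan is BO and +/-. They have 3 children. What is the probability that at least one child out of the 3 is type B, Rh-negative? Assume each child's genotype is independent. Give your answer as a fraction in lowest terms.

37/64

ABO cross AB × BO → 1/4 A, 1/2 B, 1/4 AB.
Rh cross -/- × +/- → 1/2 Rh+, 1/2 Rh-; so P(type B, Rh-negative) = 1/2 × 1/2 = 1/4 per child.
P(none) = (3/4)^3 = 27/64; P(at least one) = 1 − 27/64 = 37/64.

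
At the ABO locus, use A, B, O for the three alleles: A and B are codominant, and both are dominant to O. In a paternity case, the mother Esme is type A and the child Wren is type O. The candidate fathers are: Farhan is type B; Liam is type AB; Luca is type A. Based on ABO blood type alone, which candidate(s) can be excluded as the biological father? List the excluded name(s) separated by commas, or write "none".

Liam

A candidate is excluded only if no genotype consistent with his phenotype could produce a type O child with a type A mother.
Liam (type AB): no genotype consistent with that phenotype can produce a type-O child with a type-A mother.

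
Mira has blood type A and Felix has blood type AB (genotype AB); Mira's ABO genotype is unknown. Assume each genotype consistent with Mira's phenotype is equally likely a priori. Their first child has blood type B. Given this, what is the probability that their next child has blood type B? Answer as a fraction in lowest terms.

Possible genotypes: Mira ∈ {AA, AO}; Felix ∈ {AB}.
Weight each parental genotype pair by prior × P(type-B child):
  AO × AB: posterior weight 1; P(next child type B) = 1/4.
Weighted sum = 1/4.

1/4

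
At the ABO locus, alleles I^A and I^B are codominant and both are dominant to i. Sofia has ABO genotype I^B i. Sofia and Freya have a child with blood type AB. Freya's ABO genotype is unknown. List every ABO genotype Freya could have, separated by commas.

I^A I^A, I^A I^B, I^A i

For each candidate genotype of Freya, check whether crossing it with I^B i can produce every observed child phenotype.
  I^A I^A → possible child types {A, AB} ✓
  I^A I^B → possible child types {A, B, AB} ✓
  I^A i → possible child types {O, A, B, AB} ✓
  I^B I^B → possible child types {B} ✗
  I^B i → possible child types {O, B} ✗
  i i → possible child types {O, B} ✗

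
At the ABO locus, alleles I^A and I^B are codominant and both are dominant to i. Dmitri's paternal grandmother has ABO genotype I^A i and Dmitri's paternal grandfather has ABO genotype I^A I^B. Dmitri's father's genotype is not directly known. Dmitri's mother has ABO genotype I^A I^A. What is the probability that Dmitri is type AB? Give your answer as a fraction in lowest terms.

Dmitri's father's ABO genotype from I^A i × I^A I^B: 1/4 I^A I^A, 1/4 I^A I^B, 1/4 I^A i, 1/4 I^B i.
Crossing each possibility with the mother I^A I^A and summing P(type AB): 1/4·0 + 1/4·1/2 + 1/4·0 + 1/4·1/2 = 1/4.

1/4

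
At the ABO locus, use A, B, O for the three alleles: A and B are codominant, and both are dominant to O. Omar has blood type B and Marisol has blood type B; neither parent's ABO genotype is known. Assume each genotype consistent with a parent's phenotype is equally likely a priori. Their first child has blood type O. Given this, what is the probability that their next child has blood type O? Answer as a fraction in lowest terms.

Possible genotypes: Omar ∈ {BB, BO}; Marisol ∈ {BB, BO}.
Weight each parental genotype pair by prior × P(type-O child):
  BO × BO: posterior weight 1; P(next child type O) = 1/4.
Weighted sum = 1/4.

1/4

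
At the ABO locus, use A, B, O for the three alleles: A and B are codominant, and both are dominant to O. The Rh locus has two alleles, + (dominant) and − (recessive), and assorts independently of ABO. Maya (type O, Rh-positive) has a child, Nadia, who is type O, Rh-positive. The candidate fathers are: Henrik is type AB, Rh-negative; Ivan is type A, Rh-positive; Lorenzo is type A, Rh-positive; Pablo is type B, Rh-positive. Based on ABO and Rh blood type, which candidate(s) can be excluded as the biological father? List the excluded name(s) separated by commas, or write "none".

Henrik

A candidate is excluded only if no genotype consistent with his phenotype could produce a type O, Rh-positive child with a type O, Rh-positive mother.
Henrik (type AB, Rh-): no genotype consistent with that phenotype can produce a type-O Rh+ child with a type-O mother.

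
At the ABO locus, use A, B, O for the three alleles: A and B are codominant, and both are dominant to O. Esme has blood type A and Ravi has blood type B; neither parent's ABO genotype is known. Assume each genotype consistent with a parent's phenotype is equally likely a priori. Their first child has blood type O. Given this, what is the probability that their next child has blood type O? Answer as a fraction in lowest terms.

Possible genotypes: Esme ∈ {AA, AO}; Ravi ∈ {BB, BO}.
Weight each parental genotype pair by prior × P(type-O child):
  AO × BO: posterior weight 1; P(next child type O) = 1/4.
Weighted sum = 1/4.

1/4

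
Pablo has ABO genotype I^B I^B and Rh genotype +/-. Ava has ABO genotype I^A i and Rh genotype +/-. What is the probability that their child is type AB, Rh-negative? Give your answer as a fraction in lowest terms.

1/8

ABO cross I^B I^B × I^A i → offspring phenotypes: 1/2 B, 1/2 AB.
Rh cross +/- × +/- → 3/4 Rh+, 1/4 Rh-.
Independent loci: P(type AB, Rh-negative) = 1/2 × 1/4 = 1/8.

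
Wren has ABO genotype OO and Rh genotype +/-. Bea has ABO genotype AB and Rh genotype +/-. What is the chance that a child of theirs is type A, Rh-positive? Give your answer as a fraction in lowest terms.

ABO cross OO × AB → offspring phenotypes: 1/2 A, 1/2 B.
Rh cross +/- × +/- → 3/4 Rh+, 1/4 Rh-.
Independent loci: P(type A, Rh-positive) = 1/2 × 3/4 = 3/8.

3/8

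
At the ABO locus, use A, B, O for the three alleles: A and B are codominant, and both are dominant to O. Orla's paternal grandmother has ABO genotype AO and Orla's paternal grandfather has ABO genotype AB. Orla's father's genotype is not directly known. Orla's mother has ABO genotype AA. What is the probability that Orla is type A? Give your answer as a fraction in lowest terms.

3/4

Orla's father's ABO genotype from AO × AB: 1/4 AA, 1/4 AB, 1/4 AO, 1/4 BO.
Crossing each possibility with the mother AA and summing P(type A): 1/4·1 + 1/4·1/2 + 1/4·1 + 1/4·1/2 = 3/4.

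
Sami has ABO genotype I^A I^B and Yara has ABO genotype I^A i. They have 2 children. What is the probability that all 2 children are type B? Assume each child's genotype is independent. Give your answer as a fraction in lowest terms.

1/16

ABO cross I^A I^B × I^A i → 1/2 A, 1/4 B, 1/4 AB.
So P(type B) = 1/4 per child.
All 2 independent: (1/4)^2 = 1/16.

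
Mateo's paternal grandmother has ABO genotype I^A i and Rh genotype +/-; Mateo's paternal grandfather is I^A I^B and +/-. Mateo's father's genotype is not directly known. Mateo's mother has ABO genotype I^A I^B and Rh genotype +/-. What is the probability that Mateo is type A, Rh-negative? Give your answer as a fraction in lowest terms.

3/32

Mateo's father's ABO genotype from I^A i × I^A I^B: 1/4 I^A I^A, 1/4 I^A I^B, 1/4 I^A i, 1/4 I^B i.
Crossing each possibility with the mother I^A I^B and summing P(type A): 1/4·1/2 + 1/4·1/4 + 1/4·1/2 + 1/4·1/4 = 3/8.
Similarly for Rh via the father's Rh distribution: P(Rh-) = 1/4.
Independent loci: 3/8 × 1/4 = 3/32.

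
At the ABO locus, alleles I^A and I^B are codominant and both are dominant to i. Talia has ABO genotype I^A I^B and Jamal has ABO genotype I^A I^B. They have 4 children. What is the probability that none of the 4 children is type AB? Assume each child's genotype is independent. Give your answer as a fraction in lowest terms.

1/16

ABO cross I^A I^B × I^A I^B → 1/4 A, 1/4 B, 1/2 AB.
So P(type AB) = 1/2 per child.
P(not type AB) = 1/2 for one child; (1/2)^4 = 1/16.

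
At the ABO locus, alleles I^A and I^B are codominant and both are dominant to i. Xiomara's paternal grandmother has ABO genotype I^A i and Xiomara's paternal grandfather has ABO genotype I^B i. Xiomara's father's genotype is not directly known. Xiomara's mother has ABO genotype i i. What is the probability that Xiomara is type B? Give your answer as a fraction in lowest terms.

1/4

Xiomara's father's ABO genotype from I^A i × I^B i: 1/4 I^A I^B, 1/4 I^A i, 1/4 I^B i, 1/4 i i.
Crossing each possibility with the mother i i and summing P(type B): 1/4·1/2 + 1/4·0 + 1/4·1/2 + 1/4·0 = 1/4.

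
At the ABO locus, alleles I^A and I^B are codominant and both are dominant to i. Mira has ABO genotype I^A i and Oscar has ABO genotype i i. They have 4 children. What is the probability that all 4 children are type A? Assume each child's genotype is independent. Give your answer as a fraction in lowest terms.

ABO cross I^A i × i i → 1/2 O, 1/2 A.
So P(type A) = 1/2 per child.
All 4 independent: (1/2)^4 = 1/16.

1/16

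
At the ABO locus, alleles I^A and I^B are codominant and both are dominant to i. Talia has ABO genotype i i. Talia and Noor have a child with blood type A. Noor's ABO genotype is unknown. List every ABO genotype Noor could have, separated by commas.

I^A I^A, I^A I^B, I^A i

For each candidate genotype of Noor, check whether crossing it with i i can produce every observed child phenotype.
  I^A I^A → possible child types {A} ✓
  I^A I^B → possible child types {A, B} ✓
  I^A i → possible child types {O, A} ✓
  I^B I^B → possible child types {B} ✗
  I^B i → possible child types {O, B} ✗
  i i → possible child types {O} ✗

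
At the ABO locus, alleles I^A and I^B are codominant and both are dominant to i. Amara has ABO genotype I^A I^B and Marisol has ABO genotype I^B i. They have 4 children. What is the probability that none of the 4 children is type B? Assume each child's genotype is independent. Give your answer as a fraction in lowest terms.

ABO cross I^A I^B × I^B i → 1/4 A, 1/2 B, 1/4 AB.
So P(type B) = 1/2 per child.
P(not type B) = 1/2 for one child; (1/2)^4 = 1/16.

1/16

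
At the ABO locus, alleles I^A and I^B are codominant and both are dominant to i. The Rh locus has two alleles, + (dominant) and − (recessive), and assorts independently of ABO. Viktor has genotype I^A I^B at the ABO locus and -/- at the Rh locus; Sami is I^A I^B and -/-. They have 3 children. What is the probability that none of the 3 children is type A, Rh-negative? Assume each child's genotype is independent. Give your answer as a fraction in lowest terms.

ABO cross I^A I^B × I^A I^B → 1/4 A, 1/4 B, 1/2 AB.
Rh cross -/- × -/- → 1 Rh-; so P(type A, Rh-negative) = 1/4 × 1 = 1/4 per child.
P(not type A, Rh-negative) = 3/4 for one child; (3/4)^3 = 27/64.

27/64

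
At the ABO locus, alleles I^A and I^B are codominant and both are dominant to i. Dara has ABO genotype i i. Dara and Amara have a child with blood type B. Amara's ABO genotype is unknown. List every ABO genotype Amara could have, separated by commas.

For each candidate genotype of Amara, check whether crossing it with i i can produce every observed child phenotype.
  I^A I^A → possible child types {A} ✗
  I^A I^B → possible child types {A, B} ✓
  I^A i → possible child types {O, A} ✗
  I^B I^B → possible child types {B} ✓
  I^B i → possible child types {O, B} ✓
  i i → possible child types {O} ✗

I^A I^B, I^B I^B, I^B i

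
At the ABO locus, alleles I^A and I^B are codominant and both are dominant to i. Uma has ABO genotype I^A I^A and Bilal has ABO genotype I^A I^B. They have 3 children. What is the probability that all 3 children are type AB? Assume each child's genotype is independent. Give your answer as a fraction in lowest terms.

1/8

ABO cross I^A I^A × I^A I^B → 1/2 A, 1/2 AB.
So P(type AB) = 1/2 per child.
All 3 independent: (1/2)^3 = 1/8.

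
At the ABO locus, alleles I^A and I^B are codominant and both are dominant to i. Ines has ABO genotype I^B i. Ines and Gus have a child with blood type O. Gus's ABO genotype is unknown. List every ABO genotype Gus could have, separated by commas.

I^A i, I^B i, i i

For each candidate genotype of Gus, check whether crossing it with I^B i can produce every observed child phenotype.
  I^A I^A → possible child types {A, AB} ✗
  I^A I^B → possible child types {A, B, AB} ✗
  I^A i → possible child types {O, A, B, AB} ✓
  I^B I^B → possible child types {B} ✗
  I^B i → possible child types {O, B} ✓
  i i → possible child types {O, B} ✓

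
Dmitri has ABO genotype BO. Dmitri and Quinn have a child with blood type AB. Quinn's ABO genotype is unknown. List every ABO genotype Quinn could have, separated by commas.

For each candidate genotype of Quinn, check whether crossing it with BO can produce every observed child phenotype.
  AA → possible child types {A, AB} ✓
  AB → possible child types {A, B, AB} ✓
  AO → possible child types {O, A, B, AB} ✓
  BB → possible child types {B} ✗
  BO → possible child types {O, B} ✗
  OO → possible child types {O, B} ✗

AA, AB, AO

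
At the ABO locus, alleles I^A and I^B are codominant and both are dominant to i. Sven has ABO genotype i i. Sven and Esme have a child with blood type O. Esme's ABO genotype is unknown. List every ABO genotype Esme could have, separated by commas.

I^A i, I^B i, i i

For each candidate genotype of Esme, check whether crossing it with i i can produce every observed child phenotype.
  I^A I^A → possible child types {A} ✗
  I^A I^B → possible child types {A, B} ✗
  I^A i → possible child types {O, A} ✓
  I^B I^B → possible child types {B} ✗
  I^B i → possible child types {O, B} ✓
  i i → possible child types {O} ✓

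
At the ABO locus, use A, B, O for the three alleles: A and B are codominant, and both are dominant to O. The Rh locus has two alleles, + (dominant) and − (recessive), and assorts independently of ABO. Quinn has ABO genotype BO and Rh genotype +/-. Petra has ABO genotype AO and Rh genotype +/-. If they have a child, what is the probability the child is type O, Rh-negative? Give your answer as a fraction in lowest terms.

ABO cross BO × AO → offspring phenotypes: 1/4 O, 1/4 A, 1/4 B, 1/4 AB.
Rh cross +/- × +/- → 3/4 Rh+, 1/4 Rh-.
Independent loci: P(type O, Rh-negative) = 1/4 × 1/4 = 1/16.

1/16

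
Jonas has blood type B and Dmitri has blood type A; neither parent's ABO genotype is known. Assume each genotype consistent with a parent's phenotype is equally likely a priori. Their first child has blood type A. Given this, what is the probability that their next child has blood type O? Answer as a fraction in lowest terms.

Possible genotypes: Jonas ∈ {I^B I^B, I^B i}; Dmitri ∈ {I^A I^A, I^A i}.
Weight each parental genotype pair by prior × P(type-A child):
  I^B i × I^A I^A: posterior weight 2/3; P(next child type O) = 0.
  I^B i × I^A i: posterior weight 1/3; P(next child type O) = 1/4.
Weighted sum = 1/12.

1/12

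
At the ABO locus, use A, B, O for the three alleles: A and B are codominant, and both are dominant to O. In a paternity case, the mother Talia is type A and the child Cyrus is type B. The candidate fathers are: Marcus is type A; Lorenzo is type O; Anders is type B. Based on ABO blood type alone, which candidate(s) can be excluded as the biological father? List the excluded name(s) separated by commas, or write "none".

A candidate is excluded only if no genotype consistent with his phenotype could produce a type B child with a type A mother.
Marcus (type A): no genotype consistent with that phenotype can produce a type-B child with a type-A mother.
Lorenzo (type O): no genotype consistent with that phenotype can produce a type-B child with a type-A mother.

Marcus, Lorenzo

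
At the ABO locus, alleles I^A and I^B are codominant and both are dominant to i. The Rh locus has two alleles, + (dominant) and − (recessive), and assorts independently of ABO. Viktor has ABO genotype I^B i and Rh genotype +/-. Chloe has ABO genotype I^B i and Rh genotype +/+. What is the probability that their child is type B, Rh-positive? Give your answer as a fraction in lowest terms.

3/4

ABO cross I^B i × I^B i → offspring phenotypes: 1/4 O, 3/4 B.
Rh cross +/- × +/+ → 1 Rh+.
Independent loci: P(type B, Rh-positive) = 3/4 × 1 = 3/4.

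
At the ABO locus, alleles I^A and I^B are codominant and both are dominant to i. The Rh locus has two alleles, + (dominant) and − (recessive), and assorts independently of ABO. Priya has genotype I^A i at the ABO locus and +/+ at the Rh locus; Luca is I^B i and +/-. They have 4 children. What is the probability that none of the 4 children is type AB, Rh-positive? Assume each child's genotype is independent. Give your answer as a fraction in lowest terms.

81/256

ABO cross I^A i × I^B i → 1/4 O, 1/4 A, 1/4 B, 1/4 AB.
Rh cross +/+ × +/- → 1 Rh+; so P(type AB, Rh-positive) = 1/4 × 1 = 1/4 per child.
P(not type AB, Rh-positive) = 3/4 for one child; (3/4)^4 = 81/256.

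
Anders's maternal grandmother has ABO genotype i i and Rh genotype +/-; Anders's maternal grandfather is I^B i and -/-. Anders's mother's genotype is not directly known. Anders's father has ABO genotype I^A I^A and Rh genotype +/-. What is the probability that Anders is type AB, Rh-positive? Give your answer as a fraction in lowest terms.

5/32

Anders's mother's ABO genotype from i i × I^B i: 1/2 I^B i, 1/2 i i.
Crossing each possibility with the father I^A I^A and summing P(type AB): 1/2·1/2 + 1/2·0 = 1/4.
Similarly for Rh via the mother's Rh distribution: P(Rh+) = 5/8.
Independent loci: 1/4 × 5/8 = 5/32.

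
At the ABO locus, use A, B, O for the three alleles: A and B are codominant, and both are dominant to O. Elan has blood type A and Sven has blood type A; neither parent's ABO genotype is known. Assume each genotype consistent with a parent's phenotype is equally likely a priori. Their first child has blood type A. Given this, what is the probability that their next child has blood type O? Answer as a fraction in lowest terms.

1/20

Possible genotypes: Elan ∈ {AA, AO}; Sven ∈ {AA, AO}.
Weight each parental genotype pair by prior × P(type-A child):
  AA × AA: posterior weight 4/15; P(next child type O) = 0.
  AA × AO: posterior weight 4/15; P(next child type O) = 0.
  AO × AA: posterior weight 4/15; P(next child type O) = 0.
  AO × AO: posterior weight 1/5; P(next child type O) = 1/4.
Weighted sum = 1/20.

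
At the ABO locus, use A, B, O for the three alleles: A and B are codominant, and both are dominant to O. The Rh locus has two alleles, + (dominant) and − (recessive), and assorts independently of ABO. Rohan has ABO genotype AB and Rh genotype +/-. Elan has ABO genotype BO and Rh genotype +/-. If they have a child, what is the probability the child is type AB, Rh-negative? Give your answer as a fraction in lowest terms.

1/16

ABO cross AB × BO → offspring phenotypes: 1/4 A, 1/2 B, 1/4 AB.
Rh cross +/- × +/- → 3/4 Rh+, 1/4 Rh-.
Independent loci: P(type AB, Rh-negative) = 1/4 × 1/4 = 1/16.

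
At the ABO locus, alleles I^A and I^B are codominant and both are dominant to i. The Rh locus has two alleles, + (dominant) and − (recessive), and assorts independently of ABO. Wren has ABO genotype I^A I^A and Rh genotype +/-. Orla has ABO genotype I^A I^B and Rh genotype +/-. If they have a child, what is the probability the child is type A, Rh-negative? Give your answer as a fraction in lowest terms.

1/8

ABO cross I^A I^A × I^A I^B → offspring phenotypes: 1/2 A, 1/2 AB.
Rh cross +/- × +/- → 3/4 Rh+, 1/4 Rh-.
Independent loci: P(type A, Rh-negative) = 1/2 × 1/4 = 1/8.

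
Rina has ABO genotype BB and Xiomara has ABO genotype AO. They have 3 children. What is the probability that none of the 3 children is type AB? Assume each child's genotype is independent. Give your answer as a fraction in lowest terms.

ABO cross BB × AO → 1/2 B, 1/2 AB.
So P(type AB) = 1/2 per child.
P(not type AB) = 1/2 for one child; (1/2)^3 = 1/8.

1/8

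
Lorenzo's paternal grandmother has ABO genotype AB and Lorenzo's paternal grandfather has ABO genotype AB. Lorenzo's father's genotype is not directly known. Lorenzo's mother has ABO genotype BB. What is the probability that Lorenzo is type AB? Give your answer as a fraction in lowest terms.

Lorenzo's father's ABO genotype from AB × AB: 1/4 AA, 1/2 AB, 1/4 BB.
Crossing each possibility with the mother BB and summing P(type AB): 1/4·1 + 1/2·1/2 + 1/4·0 = 1/2.

1/2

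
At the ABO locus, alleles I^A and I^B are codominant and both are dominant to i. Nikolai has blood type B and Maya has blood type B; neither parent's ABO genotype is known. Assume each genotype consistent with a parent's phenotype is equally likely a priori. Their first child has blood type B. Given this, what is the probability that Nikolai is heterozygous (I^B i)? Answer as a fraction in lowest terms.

7/15

Possible genotypes: Nikolai ∈ {I^B I^B, I^B i}; Maya ∈ {I^B I^B, I^B i}.
Weight each parental genotype pair by prior × P(type-B child):
  I^B I^B × I^B I^B: posterior weight 4/15.
  I^B I^B × I^B i: posterior weight 4/15.
  I^B i × I^B I^B: posterior weight 4/15.
  I^B i × I^B i: posterior weight 1/5.
Sum the posterior weight over pairs where Nikolai is I^B i: 7/15.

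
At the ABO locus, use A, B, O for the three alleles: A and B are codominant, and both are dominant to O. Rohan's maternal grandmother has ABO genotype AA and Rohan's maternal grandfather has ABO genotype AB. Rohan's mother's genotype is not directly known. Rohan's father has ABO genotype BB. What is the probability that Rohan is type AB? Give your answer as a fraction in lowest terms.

3/4

Rohan's mother's ABO genotype from AA × AB: 1/2 AA, 1/2 AB.
Crossing each possibility with the father BB and summing P(type AB): 1/2·1 + 1/2·1/2 = 3/4.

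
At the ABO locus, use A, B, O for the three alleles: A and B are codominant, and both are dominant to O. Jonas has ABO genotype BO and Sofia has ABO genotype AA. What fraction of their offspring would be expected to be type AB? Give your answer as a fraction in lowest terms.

1/2

ABO cross BO × AA → offspring phenotypes: 1/2 A, 1/2 AB.
So P(type AB) = 1/2.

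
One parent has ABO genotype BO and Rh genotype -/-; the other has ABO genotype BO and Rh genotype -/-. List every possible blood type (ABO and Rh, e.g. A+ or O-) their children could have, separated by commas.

Gametes from BO × BO give offspring ABO genotypes BB, BO, OO, i.e. phenotypes O, B.
Rh cross -/- × -/- → phenotypes Rh-.
Combining independently: O-, B-.

O-, B-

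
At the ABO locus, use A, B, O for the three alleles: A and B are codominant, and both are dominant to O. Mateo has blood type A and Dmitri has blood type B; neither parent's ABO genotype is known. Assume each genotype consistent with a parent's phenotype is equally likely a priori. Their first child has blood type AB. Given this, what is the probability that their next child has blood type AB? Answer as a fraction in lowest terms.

Possible genotypes: Mateo ∈ {AA, AO}; Dmitri ∈ {BB, BO}.
Weight each parental genotype pair by prior × P(type-AB child):
  AA × BB: posterior weight 4/9; P(next child type AB) = 1.
  AA × BO: posterior weight 2/9; P(next child type AB) = 1/2.
  AO × BB: posterior weight 2/9; P(next child type AB) = 1/2.
  AO × BO: posterior weight 1/9; P(next child type AB) = 1/4.
Weighted sum = 25/36.

25/36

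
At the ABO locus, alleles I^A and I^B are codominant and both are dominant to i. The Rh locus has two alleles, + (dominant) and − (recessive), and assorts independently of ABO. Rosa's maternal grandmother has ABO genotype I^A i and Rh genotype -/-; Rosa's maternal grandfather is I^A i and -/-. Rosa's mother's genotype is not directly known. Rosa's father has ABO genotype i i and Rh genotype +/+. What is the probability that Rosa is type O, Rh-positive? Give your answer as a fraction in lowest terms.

Rosa's mother's ABO genotype from I^A i × I^A i: 1/4 I^A I^A, 1/2 I^A i, 1/4 i i.
Crossing each possibility with the father i i and summing P(type O): 1/4·0 + 1/2·1/2 + 1/4·1 = 1/2.
Similarly for Rh via the mother's Rh distribution: P(Rh+) = 1.
Independent loci: 1/2 × 1 = 1/2.

1/2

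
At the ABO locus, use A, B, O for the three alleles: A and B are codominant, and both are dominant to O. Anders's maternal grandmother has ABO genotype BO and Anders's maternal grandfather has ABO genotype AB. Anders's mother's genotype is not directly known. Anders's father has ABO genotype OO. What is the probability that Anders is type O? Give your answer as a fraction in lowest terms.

Anders's mother's ABO genotype from BO × AB: 1/4 AB, 1/4 AO, 1/4 BB, 1/4 BO.
Crossing each possibility with the father OO and summing P(type O): 1/4·0 + 1/4·1/2 + 1/4·0 + 1/4·1/2 = 1/4.

1/4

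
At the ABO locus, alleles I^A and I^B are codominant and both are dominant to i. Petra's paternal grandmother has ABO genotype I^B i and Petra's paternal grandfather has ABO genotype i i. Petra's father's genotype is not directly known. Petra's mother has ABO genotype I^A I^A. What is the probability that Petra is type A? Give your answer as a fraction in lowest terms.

Petra's father's ABO genotype from I^B i × i i: 1/2 I^B i, 1/2 i i.
Crossing each possibility with the mother I^A I^A and summing P(type A): 1/2·1/2 + 1/2·1 = 3/4.

3/4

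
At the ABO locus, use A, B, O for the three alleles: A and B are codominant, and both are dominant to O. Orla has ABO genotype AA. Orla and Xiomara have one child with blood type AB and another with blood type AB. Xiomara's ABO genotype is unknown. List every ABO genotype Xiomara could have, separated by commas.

AB, BB, BO

For each candidate genotype of Xiomara, check whether crossing it with AA can produce every observed child phenotype.
  AA → possible child types {A} ✗
  AB → possible child types {A, AB} ✓
  AO → possible child types {A} ✗
  BB → possible child types {AB} ✓
  BO → possible child types {A, AB} ✓
  OO → possible child types {A} ✗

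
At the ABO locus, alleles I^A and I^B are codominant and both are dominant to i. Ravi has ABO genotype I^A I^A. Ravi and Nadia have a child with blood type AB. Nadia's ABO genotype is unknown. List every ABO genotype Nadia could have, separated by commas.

For each candidate genotype of Nadia, check whether crossing it with I^A I^A can produce every observed child phenotype.
  I^A I^A → possible child types {A} ✗
  I^A I^B → possible child types {A, AB} ✓
  I^A i → possible child types {A} ✗
  I^B I^B → possible child types {AB} ✓
  I^B i → possible child types {A, AB} ✓
  i i → possible child types {A} ✗

I^A I^B, I^B I^B, I^B i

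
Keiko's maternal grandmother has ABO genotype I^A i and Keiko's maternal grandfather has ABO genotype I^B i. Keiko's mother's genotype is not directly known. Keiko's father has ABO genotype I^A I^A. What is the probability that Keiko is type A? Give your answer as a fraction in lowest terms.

Keiko's mother's ABO genotype from I^A i × I^B i: 1/4 I^A I^B, 1/4 I^A i, 1/4 I^B i, 1/4 i i.
Crossing each possibility with the father I^A I^A and summing P(type A): 1/4·1/2 + 1/4·1 + 1/4·1/2 + 1/4·1 = 3/4.

3/4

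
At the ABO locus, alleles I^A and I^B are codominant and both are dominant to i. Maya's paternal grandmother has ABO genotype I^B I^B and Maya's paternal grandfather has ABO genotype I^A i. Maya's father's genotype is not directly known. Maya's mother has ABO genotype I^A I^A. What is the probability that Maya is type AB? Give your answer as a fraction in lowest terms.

1/2

Maya's father's ABO genotype from I^B I^B × I^A i: 1/2 I^A I^B, 1/2 I^B i.
Crossing each possibility with the mother I^A I^A and summing P(type AB): 1/2·1/2 + 1/2·1/2 = 1/2.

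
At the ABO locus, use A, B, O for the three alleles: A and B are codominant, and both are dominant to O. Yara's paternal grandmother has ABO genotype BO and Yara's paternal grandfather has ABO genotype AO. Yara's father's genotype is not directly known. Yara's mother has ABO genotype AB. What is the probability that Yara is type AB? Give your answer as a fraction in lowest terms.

1/4

Yara's father's ABO genotype from BO × AO: 1/4 AB, 1/4 AO, 1/4 BO, 1/4 OO.
Crossing each possibility with the mother AB and summing P(type AB): 1/4·1/2 + 1/4·1/4 + 1/4·1/4 + 1/4·0 = 1/4.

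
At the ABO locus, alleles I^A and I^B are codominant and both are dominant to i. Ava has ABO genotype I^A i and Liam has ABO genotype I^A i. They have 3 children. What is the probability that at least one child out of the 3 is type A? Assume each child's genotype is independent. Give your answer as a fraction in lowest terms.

ABO cross I^A i × I^A i → 1/4 O, 3/4 A.
So P(type A) = 3/4 per child.
P(none) = (1/4)^3 = 1/64; P(at least one) = 1 − 1/64 = 63/64.

63/64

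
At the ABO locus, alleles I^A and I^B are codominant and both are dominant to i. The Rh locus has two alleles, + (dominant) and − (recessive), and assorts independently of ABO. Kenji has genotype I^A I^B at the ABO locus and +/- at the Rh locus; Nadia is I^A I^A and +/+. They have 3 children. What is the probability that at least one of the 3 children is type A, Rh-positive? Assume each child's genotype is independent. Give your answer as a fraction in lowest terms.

7/8

ABO cross I^A I^B × I^A I^A → 1/2 A, 1/2 AB.
Rh cross +/- × +/+ → 1 Rh+; so P(type A, Rh-positive) = 1/2 × 1 = 1/2 per child.
P(none) = (1/2)^3 = 1/8; P(at least one) = 1 − 1/8 = 7/8.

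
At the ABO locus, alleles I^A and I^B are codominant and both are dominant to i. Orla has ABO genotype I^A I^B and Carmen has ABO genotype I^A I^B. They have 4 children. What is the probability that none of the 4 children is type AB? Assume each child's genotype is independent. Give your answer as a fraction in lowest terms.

1/16

ABO cross I^A I^B × I^A I^B → 1/4 A, 1/4 B, 1/2 AB.
So P(type AB) = 1/2 per child.
P(not type AB) = 1/2 for one child; (1/2)^4 = 1/16.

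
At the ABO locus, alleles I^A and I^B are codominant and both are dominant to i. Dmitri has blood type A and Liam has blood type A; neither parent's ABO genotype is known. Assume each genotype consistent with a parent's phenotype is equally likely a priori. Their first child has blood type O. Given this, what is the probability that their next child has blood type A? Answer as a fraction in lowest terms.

3/4

Possible genotypes: Dmitri ∈ {I^A I^A, I^A i}; Liam ∈ {I^A I^A, I^A i}.
Weight each parental genotype pair by prior × P(type-O child):
  I^A i × I^A i: posterior weight 1; P(next child type A) = 3/4.
Weighted sum = 3/4.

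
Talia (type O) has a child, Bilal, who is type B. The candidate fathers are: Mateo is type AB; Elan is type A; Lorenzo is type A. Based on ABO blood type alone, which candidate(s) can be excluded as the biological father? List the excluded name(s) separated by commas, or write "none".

Elan, Lorenzo

A candidate is excluded only if no genotype consistent with his phenotype could produce a type B child with a type O mother.
Elan (type A): no genotype consistent with that phenotype can produce a type-B child with a type-O mother.
Lorenzo (type A): no genotype consistent with that phenotype can produce a type-B child with a type-O mother.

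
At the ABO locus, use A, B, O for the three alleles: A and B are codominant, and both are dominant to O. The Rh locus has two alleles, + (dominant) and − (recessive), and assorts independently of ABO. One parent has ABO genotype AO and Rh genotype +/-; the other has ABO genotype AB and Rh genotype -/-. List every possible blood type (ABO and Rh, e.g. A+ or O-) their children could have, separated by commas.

A+, A-, B+, B-, AB+, AB-

Gametes from AO × AB give offspring ABO genotypes AA, AB, AO, BO, i.e. phenotypes A, B, AB.
Rh cross +/- × -/- → phenotypes Rh+, Rh-.
Combining independently: A+, A-, B+, B-, AB+, AB-.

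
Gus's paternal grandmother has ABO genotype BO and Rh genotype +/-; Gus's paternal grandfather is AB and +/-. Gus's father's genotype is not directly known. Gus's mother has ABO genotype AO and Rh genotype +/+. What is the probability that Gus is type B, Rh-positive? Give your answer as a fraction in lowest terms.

Gus's father's ABO genotype from BO × AB: 1/4 AB, 1/4 AO, 1/4 BB, 1/4 BO.
Crossing each possibility with the mother AO and summing P(type B): 1/4·1/4 + 1/4·0 + 1/4·1/2 + 1/4·1/4 = 1/4.
Similarly for Rh via the father's Rh distribution: P(Rh+) = 1.
Independent loci: 1/4 × 1 = 1/4.

1/4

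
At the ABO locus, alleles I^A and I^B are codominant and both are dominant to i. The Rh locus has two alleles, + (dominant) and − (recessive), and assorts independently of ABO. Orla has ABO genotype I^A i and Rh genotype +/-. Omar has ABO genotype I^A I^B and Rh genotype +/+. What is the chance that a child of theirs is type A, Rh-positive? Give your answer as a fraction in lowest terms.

ABO cross I^A i × I^A I^B → offspring phenotypes: 1/2 A, 1/4 B, 1/4 AB.
Rh cross +/- × +/+ → 1 Rh+.
Independent loci: P(type A, Rh-positive) = 1/2 × 1 = 1/2.

1/2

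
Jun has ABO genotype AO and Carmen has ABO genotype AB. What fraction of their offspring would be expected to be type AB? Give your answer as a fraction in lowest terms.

ABO cross AO × AB → offspring phenotypes: 1/2 A, 1/4 B, 1/4 AB.
So P(type AB) = 1/4.

1/4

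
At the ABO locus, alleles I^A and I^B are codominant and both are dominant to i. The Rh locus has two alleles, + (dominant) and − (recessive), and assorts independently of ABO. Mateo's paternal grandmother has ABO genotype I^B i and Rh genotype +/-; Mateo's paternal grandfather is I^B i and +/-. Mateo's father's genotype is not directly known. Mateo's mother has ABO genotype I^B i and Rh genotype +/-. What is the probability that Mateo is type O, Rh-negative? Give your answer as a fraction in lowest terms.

Mateo's father's ABO genotype from I^B i × I^B i: 1/4 I^B I^B, 1/2 I^B i, 1/4 i i.
Crossing each possibility with the mother I^B i and summing P(type O): 1/4·0 + 1/2·1/4 + 1/4·1/2 = 1/4.
Similarly for Rh via the father's Rh distribution: P(Rh-) = 1/4.
Independent loci: 1/4 × 1/4 = 1/16.

1/16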